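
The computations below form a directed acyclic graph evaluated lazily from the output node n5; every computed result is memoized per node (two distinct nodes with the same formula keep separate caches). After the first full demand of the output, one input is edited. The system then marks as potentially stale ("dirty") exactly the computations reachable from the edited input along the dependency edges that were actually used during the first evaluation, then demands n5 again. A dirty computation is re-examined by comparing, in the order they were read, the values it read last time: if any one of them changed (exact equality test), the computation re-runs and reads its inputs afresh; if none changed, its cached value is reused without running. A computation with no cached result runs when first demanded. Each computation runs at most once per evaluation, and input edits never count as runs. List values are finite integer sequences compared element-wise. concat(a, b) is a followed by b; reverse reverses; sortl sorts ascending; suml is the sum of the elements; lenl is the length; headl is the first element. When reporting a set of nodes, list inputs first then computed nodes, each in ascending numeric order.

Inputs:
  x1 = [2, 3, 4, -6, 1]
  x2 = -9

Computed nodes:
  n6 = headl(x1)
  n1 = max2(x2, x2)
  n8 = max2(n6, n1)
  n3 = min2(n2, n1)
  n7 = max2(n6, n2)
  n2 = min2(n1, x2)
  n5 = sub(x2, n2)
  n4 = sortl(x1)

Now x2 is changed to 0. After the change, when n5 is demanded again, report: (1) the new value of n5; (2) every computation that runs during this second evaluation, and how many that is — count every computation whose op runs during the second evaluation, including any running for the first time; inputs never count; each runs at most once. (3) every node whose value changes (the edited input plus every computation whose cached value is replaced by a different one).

First demand of the output computes:
  n1 = max2(-9, -9) = -9
  n2 = min2(-9, -9) = -9
  n5 = sub(-9, -9) = 0

After the edit, cleaning proceeds:
  n1: a read changed (x2 -9->0; x2 -9->0) — executes, giving 0.
  n2: a read changed (n1 -9->0; x2 -9->0) — executes, giving 0.
  n5: a read changed (x2 -9->0; n2 -9->0) — executes, giving 0 — identical to its old value.

Demanding n5 again yields 0.
3 computations run: n1, n2, n5.
The nodes whose values change: x2, n1, n2.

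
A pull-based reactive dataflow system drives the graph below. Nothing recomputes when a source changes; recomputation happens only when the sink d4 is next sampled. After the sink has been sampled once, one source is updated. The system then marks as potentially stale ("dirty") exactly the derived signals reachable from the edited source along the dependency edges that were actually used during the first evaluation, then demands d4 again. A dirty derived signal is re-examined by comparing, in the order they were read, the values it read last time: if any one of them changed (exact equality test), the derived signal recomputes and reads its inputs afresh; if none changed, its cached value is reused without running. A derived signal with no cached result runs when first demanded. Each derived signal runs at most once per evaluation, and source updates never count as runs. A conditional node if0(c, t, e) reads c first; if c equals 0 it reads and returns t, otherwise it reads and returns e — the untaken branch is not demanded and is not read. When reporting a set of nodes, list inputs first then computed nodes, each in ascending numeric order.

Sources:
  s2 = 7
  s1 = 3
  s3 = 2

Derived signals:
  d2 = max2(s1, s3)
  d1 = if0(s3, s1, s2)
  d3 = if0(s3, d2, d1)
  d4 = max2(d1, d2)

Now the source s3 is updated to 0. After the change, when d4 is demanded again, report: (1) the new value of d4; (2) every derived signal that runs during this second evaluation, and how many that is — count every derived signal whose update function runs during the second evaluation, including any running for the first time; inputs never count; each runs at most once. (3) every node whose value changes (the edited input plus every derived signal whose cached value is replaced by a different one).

First evaluation (everything demanded from the output):
  d1 = if0(s3=2 -> else branch s2) = 7
  d2 = max2(3, 2) = 3
  d4 = max2(7, 3) = 7

Propagation after the edit:
  d1: runs — s3 2->0; result 3.
  d2: runs — s3 2->0; result 3 (same value as before).
  d4: runs — d1 7->3; result 3.

New value of d4: 3.
Derived signals that run: d1, d2, d4 — 3 in total.
Values that change: s3, d1, d4.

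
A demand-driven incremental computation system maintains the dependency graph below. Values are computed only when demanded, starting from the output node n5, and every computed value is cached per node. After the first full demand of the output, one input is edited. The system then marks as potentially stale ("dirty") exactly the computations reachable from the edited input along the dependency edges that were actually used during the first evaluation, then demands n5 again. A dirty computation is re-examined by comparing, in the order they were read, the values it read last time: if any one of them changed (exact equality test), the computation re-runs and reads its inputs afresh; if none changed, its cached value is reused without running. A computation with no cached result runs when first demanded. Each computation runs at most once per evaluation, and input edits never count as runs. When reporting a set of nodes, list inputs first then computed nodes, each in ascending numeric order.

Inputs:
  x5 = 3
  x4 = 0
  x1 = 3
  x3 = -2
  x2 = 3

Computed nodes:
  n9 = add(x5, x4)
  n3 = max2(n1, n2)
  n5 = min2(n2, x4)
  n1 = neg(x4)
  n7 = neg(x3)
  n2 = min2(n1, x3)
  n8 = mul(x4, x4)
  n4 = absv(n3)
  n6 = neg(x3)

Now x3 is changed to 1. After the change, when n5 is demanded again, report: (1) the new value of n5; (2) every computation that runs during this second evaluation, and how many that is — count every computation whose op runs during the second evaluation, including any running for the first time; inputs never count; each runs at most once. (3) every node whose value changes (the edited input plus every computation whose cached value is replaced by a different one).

First evaluation (everything demanded from the output):
  n1 = neg(0) = 0
  n2 = min2(0, -2) = -2
  n5 = min2(-2, 0) = -2

Propagation after the edit:
  n2: runs — x3 -2->1; result 0.
  n5: runs — n2 -2->0; result 0.

New value of n5: 0.
Computations that run: n2, n5 — 2 in total.
Values that change: x3, n2, n5.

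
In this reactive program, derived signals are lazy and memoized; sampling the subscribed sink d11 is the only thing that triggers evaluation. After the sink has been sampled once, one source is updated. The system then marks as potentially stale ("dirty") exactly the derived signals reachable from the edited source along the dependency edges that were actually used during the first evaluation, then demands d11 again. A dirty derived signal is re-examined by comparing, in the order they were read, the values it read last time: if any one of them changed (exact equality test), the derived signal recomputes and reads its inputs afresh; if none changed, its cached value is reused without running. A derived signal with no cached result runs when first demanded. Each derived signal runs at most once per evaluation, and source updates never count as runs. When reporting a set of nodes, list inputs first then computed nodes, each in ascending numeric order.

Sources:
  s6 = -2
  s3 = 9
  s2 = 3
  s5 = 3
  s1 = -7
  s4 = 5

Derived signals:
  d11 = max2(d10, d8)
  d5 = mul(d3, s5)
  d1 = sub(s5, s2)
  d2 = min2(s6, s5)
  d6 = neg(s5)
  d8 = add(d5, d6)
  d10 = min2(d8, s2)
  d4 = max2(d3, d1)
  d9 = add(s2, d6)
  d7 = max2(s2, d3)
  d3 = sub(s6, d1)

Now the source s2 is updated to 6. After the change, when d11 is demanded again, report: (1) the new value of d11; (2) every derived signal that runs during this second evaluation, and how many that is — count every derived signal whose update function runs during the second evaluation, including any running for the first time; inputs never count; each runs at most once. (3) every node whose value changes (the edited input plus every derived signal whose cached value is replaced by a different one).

Demanding d11 again yields 0.
6 derived signals run: d1, d3, d5, d8, d10, d11.
The nodes whose values change: s2, d1, d3, d5, d8, d10, d11.

First demand of the output computes:
  d1 = sub(3, 3) = 0
  d3 = sub(-2, 0) = -2
  d5 = mul(-2, 3) = -6
  d6 = neg(3) = -3
  d8 = add(-6, -3) = -9
  d10 = min2(-9, 3) = -9
  d11 = max2(-9, -9) = -9

After the edit, cleaning proceeds:
  d1: a read changed (s2 3->6) — executes, giving -3.
  d3: a read changed (d1 0->-3) — executes, giving 1.
  d5: a read changed (d3 -2->1) — executes, giving 3.
  d8: a read changed (d5 -6->3) — executes, giving 0.
  d10: a read changed (d8 -9->0; s2 3->6) — executes, giving 0.
  d11: a read changed (d10 -9->0; d8 -9->0) — executes, giving 0.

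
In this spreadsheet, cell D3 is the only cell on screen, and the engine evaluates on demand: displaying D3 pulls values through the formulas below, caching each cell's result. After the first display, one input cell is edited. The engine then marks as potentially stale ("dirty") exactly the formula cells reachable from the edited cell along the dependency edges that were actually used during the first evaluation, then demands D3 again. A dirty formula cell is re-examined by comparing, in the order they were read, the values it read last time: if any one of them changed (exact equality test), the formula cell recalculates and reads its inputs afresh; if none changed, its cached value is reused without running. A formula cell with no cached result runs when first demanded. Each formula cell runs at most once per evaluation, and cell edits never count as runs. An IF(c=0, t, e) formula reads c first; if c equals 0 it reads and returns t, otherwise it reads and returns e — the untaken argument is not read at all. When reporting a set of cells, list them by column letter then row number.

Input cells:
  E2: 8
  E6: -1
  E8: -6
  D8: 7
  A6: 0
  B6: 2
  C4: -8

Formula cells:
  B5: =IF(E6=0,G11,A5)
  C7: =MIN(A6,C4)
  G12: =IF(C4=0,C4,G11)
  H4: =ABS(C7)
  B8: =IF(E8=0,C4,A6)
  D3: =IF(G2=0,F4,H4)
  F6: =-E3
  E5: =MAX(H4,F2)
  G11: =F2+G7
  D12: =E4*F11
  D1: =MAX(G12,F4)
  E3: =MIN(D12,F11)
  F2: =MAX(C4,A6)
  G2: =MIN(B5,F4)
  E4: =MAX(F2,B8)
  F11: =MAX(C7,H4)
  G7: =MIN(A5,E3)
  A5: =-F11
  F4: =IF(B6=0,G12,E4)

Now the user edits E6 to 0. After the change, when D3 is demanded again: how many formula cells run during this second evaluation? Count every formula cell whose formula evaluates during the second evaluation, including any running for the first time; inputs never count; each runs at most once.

Initial pass — values computed on the first demand:
  B8 = IF(E8=0: E8=-6 -> else branch A6) = 0
  C7 = MIN(0, -8) = -8
  F2 = MAX(-8, 0) = 0
  E4 = MAX(0, 0) = 0
  F4 = IF(B6=0: B6=2 -> else branch E4) = 0
  H4 = ABS(-8) = 8
  F11 = MAX(-8, 8) = 8
  A5 = -(8) = -8
  B5 = IF(E6=0: E6=-1 -> else branch A5) = -8
  G2 = MIN(-8, 0) = -8
  D3 = IF(G2=0: G2=-8 -> else branch H4) = 8

Second demand — change propagation:
  D12: newly demanded (no cache) — executes and yields 0.
  E3: newly demanded (no cache) — executes and yields 0.
  G7: newly demanded (no cache) — executes and yields -8.
  G11: newly demanded (no cache) — executes and yields -8.
  B5: re-runs because E6 -1->0; new result -8 (unchanged).
  G2: re-examined; everything it read last time is the same (B5 unchanged, F4 unchanged) — cache -8 kept, no run.
  D3: re-examined; everything it read last time is the same (G2 unchanged, H4 unchanged) — cache 8 kept, no run.

The important point: the flipped condition pulls in fresh nodes; D12, E3, G7, G11 run for the first time.

Run set: B5, D12, E3, G7, G11 (5 run).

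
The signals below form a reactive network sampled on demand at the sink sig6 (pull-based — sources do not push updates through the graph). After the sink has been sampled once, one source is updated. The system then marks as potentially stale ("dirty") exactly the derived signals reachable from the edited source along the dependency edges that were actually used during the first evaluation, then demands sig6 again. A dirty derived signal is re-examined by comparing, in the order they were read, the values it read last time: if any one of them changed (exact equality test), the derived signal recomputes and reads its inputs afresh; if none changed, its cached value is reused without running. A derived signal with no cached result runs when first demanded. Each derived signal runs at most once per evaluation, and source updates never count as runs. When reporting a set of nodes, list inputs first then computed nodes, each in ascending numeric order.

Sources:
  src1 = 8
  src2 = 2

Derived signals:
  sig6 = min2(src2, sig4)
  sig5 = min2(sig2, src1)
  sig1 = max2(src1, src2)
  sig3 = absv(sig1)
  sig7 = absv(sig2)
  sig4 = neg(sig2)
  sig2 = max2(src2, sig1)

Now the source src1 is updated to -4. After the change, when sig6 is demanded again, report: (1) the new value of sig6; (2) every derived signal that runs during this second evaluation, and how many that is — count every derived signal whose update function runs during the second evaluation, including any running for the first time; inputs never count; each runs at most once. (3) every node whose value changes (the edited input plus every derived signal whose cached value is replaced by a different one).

Initial pass — values computed on the first demand:
  sig1 = max2(8, 2) = 8
  sig2 = max2(2, 8) = 8
  sig4 = neg(8) = -8
  sig6 = min2(2, -8) = -8

Second demand — change propagation:
  sig1: re-runs because src1 8->-4; new result 2.
  sig2: re-runs because sig1 8->2; new result 2.
  sig4: re-runs because sig2 8->2; new result -2.
  sig6: re-runs because sig4 -8->-2; new result -2.

sig6 now evaluates to -2.
Run set: sig1, sig2, sig4, sig6 (4 run).
Changed values: src1, sig1, sig2, sig4, sig6.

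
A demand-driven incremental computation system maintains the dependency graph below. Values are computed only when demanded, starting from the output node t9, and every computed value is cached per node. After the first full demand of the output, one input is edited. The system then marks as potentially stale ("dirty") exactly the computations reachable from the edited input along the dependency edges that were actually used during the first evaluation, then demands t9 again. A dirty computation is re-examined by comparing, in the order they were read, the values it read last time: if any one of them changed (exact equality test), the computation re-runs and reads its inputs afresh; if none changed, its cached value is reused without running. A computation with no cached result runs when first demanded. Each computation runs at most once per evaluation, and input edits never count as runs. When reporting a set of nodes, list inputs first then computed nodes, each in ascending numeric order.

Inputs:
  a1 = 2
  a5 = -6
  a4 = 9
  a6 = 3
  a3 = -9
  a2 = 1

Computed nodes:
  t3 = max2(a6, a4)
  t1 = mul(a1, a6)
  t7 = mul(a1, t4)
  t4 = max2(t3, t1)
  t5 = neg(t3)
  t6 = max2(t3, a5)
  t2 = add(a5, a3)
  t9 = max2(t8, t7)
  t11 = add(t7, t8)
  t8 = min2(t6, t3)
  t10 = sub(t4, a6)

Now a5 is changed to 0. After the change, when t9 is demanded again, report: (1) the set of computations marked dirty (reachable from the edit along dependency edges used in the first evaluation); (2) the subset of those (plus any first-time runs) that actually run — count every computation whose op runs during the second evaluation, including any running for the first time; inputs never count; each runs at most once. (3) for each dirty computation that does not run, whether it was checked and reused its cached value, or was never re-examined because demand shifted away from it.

First evaluation (everything demanded from the output):
  t1 = mul(2, 3) = 6
  t3 = max2(3, 9) = 9
  t4 = max2(9, 6) = 9
  t6 = max2(9, -6) = 9
  t7 = mul(2, 9) = 18
  t8 = min2(9, 9) = 9
  t9 = max2(9, 18) = 18

Propagation after the edit:
  t6: runs — a5 -6->0; result 9 (same value as before).
  t8: checked — values it read are unchanged (t6 unchanged, t3 unchanged); reused cached 9 without running.
  t9: checked — values it read are unchanged (t8 unchanged, t7 unchanged); reused cached 18 without running.

Key observation: the change is absorbed at t6 — it re-runs but produces the same value, and the output's value is unchanged.

Marked dirty: t6, t8, t9.
Computations that run: t6 — 1 in total.
Checked but reused from cache: t8, t9.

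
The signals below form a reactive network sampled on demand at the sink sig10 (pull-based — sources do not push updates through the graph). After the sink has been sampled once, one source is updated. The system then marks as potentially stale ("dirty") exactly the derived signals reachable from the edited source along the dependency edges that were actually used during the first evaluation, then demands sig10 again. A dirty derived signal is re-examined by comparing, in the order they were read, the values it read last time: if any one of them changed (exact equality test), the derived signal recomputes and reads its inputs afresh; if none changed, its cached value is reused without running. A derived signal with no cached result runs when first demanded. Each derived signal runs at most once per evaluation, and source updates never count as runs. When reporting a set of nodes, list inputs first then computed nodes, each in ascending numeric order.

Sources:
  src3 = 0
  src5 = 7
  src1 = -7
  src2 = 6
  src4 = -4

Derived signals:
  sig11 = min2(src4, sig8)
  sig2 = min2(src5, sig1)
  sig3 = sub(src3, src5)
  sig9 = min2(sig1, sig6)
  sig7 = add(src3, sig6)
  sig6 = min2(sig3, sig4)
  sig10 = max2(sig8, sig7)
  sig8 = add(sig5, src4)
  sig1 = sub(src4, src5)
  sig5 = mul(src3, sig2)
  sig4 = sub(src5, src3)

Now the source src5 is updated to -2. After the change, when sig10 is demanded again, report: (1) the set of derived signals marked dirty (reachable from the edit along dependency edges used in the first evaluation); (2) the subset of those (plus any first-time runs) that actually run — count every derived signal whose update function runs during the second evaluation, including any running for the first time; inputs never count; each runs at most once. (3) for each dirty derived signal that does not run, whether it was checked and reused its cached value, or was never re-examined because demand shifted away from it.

Initial pass — values computed on the first demand:
  sig1 = sub(-4, 7) = -11
  sig2 = min2(7, -11) = -11
  sig3 = sub(0, 7) = -7
  sig4 = sub(7, 0) = 7
  sig5 = mul(0, -11) = 0
  sig6 = min2(-7, 7) = -7
  sig7 = add(0, -7) = -7
  sig8 = add(0, -4) = -4
  sig10 = max2(-4, -7) = -4

Second demand — change propagation:
  sig1: re-runs because src5 7->-2; new result -2.
  sig2: re-runs because src5 7->-2; sig1 -11->-2; new result -2.
  sig3: re-runs because src5 7->-2; new result 2.
  sig4: re-runs because src5 7->-2; new result -2.
  sig5: re-runs because sig2 -11->-2; new result 0 (unchanged).
  sig6: re-runs because sig3 -7->2; sig4 7->-2; new result -2.
  sig7: re-runs because sig6 -7->-2; new result -2.
  sig8: re-examined; everything it read last time is the same (sig5 unchanged, src4 unchanged) — cache -4 kept, no run.
  sig10: re-runs because sig7 -7->-2; new result -2.

The important point: at sig8 every value read last time is unchanged, so the dirty flag clears without a run.

Dirty set: sig1, sig2, sig3, sig4, sig5, sig6, sig7, sig8, sig10.
Run set: sig1, sig2, sig3, sig4, sig5, sig6, sig7, sig10 (8 run).
Re-examined without running (cache reused): sig8.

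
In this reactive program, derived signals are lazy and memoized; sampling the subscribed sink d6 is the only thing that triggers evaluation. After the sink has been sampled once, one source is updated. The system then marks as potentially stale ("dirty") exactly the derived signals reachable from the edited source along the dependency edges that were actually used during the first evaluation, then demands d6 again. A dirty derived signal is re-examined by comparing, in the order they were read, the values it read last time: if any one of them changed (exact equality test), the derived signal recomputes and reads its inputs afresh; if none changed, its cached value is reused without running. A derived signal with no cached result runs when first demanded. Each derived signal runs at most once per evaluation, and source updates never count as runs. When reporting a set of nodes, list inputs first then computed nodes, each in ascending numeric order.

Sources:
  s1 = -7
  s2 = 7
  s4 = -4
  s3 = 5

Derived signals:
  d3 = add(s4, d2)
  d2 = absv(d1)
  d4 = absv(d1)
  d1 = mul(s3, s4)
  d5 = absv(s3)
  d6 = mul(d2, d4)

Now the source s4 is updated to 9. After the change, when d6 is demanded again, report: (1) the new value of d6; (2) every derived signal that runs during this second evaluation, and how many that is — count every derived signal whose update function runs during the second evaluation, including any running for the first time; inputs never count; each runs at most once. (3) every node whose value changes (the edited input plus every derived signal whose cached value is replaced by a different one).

First demand of the output computes:
  d1 = mul(5, -4) = -20
  d2 = absv(-20) = 20
  d4 = absv(-20) = 20
  d6 = mul(20, 20) = 400

After the edit, cleaning proceeds:
  d1: a read changed (s4 -4->9) — executes, giving 45.
  d2: a read changed (d1 -20->45) — executes, giving 45.
  d4: a read changed (d1 -20->45) — executes, giving 45.
  d6: a read changed (d2 20->45; d4 20->45) — executes, giving 2025.

Demanding d6 again yields 2025.
4 derived signals run: d1, d2, d4, d6.
The nodes whose values change: s4, d1, d2, d4, d6.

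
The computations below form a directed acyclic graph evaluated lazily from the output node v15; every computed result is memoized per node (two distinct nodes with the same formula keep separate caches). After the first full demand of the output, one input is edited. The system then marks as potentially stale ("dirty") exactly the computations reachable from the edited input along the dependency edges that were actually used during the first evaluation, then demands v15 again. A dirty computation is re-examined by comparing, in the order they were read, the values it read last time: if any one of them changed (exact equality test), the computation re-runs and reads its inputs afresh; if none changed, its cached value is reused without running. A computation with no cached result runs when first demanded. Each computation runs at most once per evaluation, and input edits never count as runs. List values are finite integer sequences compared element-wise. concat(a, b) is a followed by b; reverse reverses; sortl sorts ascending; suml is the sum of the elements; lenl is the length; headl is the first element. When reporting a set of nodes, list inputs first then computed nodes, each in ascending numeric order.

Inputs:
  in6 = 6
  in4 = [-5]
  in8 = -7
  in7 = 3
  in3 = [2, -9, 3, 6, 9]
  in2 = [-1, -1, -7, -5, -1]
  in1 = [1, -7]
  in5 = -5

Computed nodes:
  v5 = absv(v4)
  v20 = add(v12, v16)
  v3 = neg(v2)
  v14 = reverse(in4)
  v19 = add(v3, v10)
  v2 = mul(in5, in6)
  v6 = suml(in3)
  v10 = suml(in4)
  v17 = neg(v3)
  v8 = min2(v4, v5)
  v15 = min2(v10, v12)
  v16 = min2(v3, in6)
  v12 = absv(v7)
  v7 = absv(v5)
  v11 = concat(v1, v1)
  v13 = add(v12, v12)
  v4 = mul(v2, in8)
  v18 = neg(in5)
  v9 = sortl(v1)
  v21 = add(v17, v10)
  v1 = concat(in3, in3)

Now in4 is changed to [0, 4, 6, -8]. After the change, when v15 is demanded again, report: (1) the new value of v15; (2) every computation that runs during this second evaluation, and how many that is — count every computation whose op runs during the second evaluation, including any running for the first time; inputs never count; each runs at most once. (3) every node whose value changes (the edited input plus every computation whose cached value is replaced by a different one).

First demand of the output computes:
  v2 = mul(-5, 6) = -30
  v4 = mul(-30, -7) = 210
  v5 = absv(210) = 210
  v7 = absv(210) = 210
  v10 = suml([-5]) = -5
  v12 = absv(210) = 210
  v15 = min2(-5, 210) = -5

After the edit, cleaning proceeds:
  v10: a read changed (in4 [-5]->[0, 4, 6, -8]) — executes, giving 2.
  v15: a read changed (v10 -5->2) — executes, giving 2.

Demanding v15 again yields 2.
2 computations run: v10, v15.
The nodes whose values change: in4, v10, v15.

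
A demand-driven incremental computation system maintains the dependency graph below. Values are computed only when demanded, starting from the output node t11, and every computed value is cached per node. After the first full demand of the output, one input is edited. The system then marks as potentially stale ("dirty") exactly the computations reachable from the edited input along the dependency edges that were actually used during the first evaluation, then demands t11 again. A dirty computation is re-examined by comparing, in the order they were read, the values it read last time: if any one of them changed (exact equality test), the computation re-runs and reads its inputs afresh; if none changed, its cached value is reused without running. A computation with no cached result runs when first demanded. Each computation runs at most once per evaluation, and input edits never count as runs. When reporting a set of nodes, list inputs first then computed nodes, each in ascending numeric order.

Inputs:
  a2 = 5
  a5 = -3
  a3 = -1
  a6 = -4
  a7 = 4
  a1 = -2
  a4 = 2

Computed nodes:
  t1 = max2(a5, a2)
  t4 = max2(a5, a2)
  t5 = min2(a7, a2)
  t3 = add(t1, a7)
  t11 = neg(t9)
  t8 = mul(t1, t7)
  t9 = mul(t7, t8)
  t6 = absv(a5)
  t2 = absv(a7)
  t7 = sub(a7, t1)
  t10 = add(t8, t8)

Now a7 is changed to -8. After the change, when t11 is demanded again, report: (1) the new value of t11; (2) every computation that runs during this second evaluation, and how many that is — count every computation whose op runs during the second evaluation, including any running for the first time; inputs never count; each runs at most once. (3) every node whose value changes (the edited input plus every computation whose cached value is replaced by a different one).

New value of t11: -845.
Computations that run: t7, t8, t9, t11 — 4 in total.
Values that change: a7, t7, t8, t9, t11.

First evaluation (everything demanded from the output):
  t1 = max2(-3, 5) = 5
  t7 = sub(4, 5) = -1
  t8 = mul(5, -1) = -5
  t9 = mul(-1, -5) = 5
  t11 = neg(5) = -5

Propagation after the edit:
  t7: runs — a7 4->-8; result -13.
  t8: runs — t7 -1->-13; result -65.
  t9: runs — t7 -1->-13; t8 -5->-65; result 845.
  t11: runs — t9 5->845; result -845.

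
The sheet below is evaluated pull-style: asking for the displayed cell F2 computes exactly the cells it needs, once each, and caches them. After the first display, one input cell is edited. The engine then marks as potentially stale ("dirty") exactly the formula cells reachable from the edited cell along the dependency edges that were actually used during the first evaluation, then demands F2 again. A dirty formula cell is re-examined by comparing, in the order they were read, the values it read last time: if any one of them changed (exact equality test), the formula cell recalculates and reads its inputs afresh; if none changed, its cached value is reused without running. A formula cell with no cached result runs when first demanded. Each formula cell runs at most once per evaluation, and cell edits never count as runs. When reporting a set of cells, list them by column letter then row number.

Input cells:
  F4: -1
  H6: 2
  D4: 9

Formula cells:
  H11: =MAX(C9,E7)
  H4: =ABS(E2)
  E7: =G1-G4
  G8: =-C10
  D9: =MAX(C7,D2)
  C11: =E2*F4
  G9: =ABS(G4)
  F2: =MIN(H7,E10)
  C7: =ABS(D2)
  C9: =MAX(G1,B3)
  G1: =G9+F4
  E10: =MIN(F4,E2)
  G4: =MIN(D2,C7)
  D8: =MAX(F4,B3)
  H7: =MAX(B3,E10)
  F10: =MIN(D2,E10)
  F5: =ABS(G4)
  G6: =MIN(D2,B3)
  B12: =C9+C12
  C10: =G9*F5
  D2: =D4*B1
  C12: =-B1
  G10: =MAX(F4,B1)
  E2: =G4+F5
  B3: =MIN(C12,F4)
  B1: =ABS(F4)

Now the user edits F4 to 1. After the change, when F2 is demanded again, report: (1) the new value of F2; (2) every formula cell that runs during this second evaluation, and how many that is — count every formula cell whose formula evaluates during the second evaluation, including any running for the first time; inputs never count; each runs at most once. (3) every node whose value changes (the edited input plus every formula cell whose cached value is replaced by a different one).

Demanding F2 again yields 1.
5 formula cells run: B1, B3, E10, F2, H7.
The nodes whose values change: E10, F2, F4, H7.
Note where the cutoff bites: D2 is checked, finds nothing changed, and keeps its cache.

First demand of the output computes:
  B1 = ABS(-1) = 1
  C12 = -(1) = -1
  B3 = MIN(-1, -1) = -1
  D2 = 9 * 1 = 9
  C7 = ABS(9) = 9
  G4 = MIN(9, 9) = 9
  F5 = ABS(9) = 9
  E2 = 9 + 9 = 18
  E10 = MIN(-1, 18) = -1
  H7 = MAX(-1, -1) = -1
  F2 = MIN(-1, -1) = -1

After the edit, cleaning proceeds:
  B1: a read changed (F4 -1->1) — executes, giving 1 — identical to its old value.
  C12: dirty, but its reads are unchanged (B1 unchanged); cached -1 stands.
  B3: a read changed (F4 -1->1) — executes, giving -1 — identical to its old value.
  D2: dirty, but its reads are unchanged (D4 unchanged, B1 unchanged); cached 9 stands.
  C7: dirty, but its reads are unchanged (D2 unchanged); cached 9 stands.
  G4: dirty, but its reads are unchanged (D2 unchanged, C7 unchanged); cached 9 stands.
  F5: dirty, but its reads are unchanged (G4 unchanged); cached 9 stands.
  E2: dirty, but its reads are unchanged (G4 unchanged, F5 unchanged); cached 18 stands.
  E10: a read changed (F4 -1->1) — executes, giving 1.
  H7: a read changed (E10 -1->1) — executes, giving 1.
  F2: a read changed (H7 -1->1; E10 -1->1) — executes, giving 1.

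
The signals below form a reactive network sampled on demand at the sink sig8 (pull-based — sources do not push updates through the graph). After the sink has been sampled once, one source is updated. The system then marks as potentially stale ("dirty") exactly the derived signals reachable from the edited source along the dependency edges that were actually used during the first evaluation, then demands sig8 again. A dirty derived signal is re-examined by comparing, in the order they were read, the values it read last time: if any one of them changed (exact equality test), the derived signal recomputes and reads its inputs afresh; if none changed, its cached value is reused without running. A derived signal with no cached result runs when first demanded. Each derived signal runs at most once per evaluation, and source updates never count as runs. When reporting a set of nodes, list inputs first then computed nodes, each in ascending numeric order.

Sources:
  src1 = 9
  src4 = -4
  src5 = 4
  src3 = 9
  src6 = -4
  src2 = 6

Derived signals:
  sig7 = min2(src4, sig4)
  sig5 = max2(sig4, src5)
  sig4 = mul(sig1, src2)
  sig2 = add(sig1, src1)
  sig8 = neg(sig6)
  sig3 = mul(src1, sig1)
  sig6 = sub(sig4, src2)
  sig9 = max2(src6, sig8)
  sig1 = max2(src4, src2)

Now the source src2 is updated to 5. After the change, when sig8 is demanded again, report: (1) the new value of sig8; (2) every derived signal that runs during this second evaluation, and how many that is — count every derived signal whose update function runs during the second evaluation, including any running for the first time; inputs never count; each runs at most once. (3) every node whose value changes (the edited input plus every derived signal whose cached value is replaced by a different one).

sig8 now evaluates to -20.
Run set: sig1, sig4, sig6, sig8 (4 run).
Changed values: src2, sig1, sig4, sig6, sig8.

Initial pass — values computed on the first demand:
  sig1 = max2(-4, 6) = 6
  sig4 = mul(6, 6) = 36
  sig6 = sub(36, 6) = 30
  sig8 = neg(30) = -30

Second demand — change propagation:
  sig1: re-runs because src2 6->5; new result 5.
  sig4: re-runs because sig1 6->5; src2 6->5; new result 25.
  sig6: re-runs because sig4 36->25; src2 6->5; new result 20.
  sig8: re-runs because sig6 30->20; new result -20.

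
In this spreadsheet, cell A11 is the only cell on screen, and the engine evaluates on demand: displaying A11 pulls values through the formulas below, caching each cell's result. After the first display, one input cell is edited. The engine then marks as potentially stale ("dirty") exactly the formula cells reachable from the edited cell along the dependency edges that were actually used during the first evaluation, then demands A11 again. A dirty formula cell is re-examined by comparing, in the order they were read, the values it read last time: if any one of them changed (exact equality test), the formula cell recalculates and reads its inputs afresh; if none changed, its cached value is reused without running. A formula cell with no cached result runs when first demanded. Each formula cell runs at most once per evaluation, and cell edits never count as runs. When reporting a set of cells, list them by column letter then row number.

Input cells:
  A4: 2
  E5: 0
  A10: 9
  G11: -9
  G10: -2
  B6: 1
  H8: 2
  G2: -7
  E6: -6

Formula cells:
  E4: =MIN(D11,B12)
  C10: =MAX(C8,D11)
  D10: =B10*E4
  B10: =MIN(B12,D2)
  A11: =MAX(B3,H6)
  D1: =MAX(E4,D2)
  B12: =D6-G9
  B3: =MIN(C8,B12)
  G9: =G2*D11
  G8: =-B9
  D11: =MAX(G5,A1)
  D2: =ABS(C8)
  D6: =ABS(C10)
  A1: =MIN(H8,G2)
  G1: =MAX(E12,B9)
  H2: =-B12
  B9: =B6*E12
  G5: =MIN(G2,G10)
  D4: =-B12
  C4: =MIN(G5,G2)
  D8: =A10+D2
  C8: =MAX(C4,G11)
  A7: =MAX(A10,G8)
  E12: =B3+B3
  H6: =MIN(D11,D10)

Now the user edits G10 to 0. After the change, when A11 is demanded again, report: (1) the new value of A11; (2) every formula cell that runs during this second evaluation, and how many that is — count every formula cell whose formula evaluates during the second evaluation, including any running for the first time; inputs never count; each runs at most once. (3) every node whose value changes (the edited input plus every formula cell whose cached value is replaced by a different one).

Initial pass — values computed on the first demand:
  A1 = MIN(2, -7) = -7
  G5 = MIN(-7, -2) = -7
  C4 = MIN(-7, -7) = -7
  C8 = MAX(-7, -9) = -7
  D2 = ABS(-7) = 7
  D11 = MAX(-7, -7) = -7
  C10 = MAX(-7, -7) = -7
  D6 = ABS(-7) = 7
  G9 = -7 * -7 = 49
  B12 = 7 - 49 = -42
  B3 = MIN(-7, -42) = -42
  B10 = MIN(-42, 7) = -42
  E4 = MIN(-7, -42) = -42
  D10 = -42 * -42 = 1764
  H6 = MIN(-7, 1764) = -7
  A11 = MAX(-42, -7) = -7

Second demand — change propagation:
  G5: re-runs because G10 -2->0; new result -7 (unchanged).
  C4: re-examined; everything it read last time is the same (G5 unchanged, G2 unchanged) — cache -7 kept, no run.
  C8: re-examined; everything it read last time is the same (C4 unchanged, G11 unchanged) — cache -7 kept, no run.
  D2: re-examined; everything it read last time is the same (C8 unchanged) — cache 7 kept, no run.
  D11: re-examined; everything it read last time is the same (G5 unchanged, A1 unchanged) — cache -7 kept, no run.
  C10: re-examined; everything it read last time is the same (C8 unchanged, D11 unchanged) — cache -7 kept, no run.
  D6: re-examined; everything it read last time is the same (C10 unchanged) — cache 7 kept, no run.
  G9: re-examined; everything it read last time is the same (G2 unchanged, D11 unchanged) — cache 49 kept, no run.
  B12: re-examined; everything it read last time is the same (D6 unchanged, G9 unchanged) — cache -42 kept, no run.
  B3: re-examined; everything it read last time is the same (C8 unchanged, B12 unchanged) — cache -42 kept, no run.
  B10: re-examined; everything it read last time is the same (B12 unchanged, D2 unchanged) — cache -42 kept, no run.
  E4: re-examined; everything it read last time is the same (D11 unchanged, B12 unchanged) — cache -42 kept, no run.
  D10: re-examined; everything it read last time is the same (B10 unchanged, E4 unchanged) — cache 1764 kept, no run.
  H6: re-examined; everything it read last time is the same (D11 unchanged, D10 unchanged) — cache -7 kept, no run.
  A11: re-examined; everything it read last time is the same (B3 unchanged, H6 unchanged) — cache -7 kept, no run.

The important point: G5 recomputes to an identical value, and the output ends up unchanged.

A11 now evaluates to -7.
Run set: G5 (1 run).
Changed values: G10.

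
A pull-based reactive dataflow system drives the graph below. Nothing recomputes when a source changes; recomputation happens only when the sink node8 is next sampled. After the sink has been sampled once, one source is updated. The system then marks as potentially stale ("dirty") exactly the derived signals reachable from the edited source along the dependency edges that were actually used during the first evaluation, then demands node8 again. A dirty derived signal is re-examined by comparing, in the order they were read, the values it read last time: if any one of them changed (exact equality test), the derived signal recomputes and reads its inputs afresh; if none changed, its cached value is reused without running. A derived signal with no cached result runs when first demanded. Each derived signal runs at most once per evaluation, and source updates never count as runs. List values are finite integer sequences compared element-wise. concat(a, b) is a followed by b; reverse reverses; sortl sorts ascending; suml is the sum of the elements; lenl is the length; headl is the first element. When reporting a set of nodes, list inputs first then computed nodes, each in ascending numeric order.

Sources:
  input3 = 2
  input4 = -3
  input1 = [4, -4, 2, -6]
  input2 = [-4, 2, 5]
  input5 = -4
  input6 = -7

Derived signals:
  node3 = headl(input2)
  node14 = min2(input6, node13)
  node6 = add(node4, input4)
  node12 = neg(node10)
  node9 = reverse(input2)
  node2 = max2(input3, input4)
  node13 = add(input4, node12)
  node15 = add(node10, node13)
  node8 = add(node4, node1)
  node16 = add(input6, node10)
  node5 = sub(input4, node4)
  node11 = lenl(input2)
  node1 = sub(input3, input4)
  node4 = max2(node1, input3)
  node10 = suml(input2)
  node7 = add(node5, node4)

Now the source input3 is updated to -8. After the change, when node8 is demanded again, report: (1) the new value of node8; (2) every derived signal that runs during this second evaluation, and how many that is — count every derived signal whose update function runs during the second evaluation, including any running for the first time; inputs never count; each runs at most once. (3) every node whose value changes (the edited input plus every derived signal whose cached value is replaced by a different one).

New value of node8: -10.
Derived signals that run: node1, node4, node8 — 3 in total.
Values that change: input3, node1, node4, node8.

First evaluation (everything demanded from the output):
  node1 = sub(2, -3) = 5
  node4 = max2(5, 2) = 5
  node8 = add(5, 5) = 10

Propagation after the edit:
  node1: runs — input3 2->-8; result -5.
  node4: runs — node1 5->-5; input3 2->-8; result -5.
  node8: runs — node4 5->-5; node1 5->-5; result -10.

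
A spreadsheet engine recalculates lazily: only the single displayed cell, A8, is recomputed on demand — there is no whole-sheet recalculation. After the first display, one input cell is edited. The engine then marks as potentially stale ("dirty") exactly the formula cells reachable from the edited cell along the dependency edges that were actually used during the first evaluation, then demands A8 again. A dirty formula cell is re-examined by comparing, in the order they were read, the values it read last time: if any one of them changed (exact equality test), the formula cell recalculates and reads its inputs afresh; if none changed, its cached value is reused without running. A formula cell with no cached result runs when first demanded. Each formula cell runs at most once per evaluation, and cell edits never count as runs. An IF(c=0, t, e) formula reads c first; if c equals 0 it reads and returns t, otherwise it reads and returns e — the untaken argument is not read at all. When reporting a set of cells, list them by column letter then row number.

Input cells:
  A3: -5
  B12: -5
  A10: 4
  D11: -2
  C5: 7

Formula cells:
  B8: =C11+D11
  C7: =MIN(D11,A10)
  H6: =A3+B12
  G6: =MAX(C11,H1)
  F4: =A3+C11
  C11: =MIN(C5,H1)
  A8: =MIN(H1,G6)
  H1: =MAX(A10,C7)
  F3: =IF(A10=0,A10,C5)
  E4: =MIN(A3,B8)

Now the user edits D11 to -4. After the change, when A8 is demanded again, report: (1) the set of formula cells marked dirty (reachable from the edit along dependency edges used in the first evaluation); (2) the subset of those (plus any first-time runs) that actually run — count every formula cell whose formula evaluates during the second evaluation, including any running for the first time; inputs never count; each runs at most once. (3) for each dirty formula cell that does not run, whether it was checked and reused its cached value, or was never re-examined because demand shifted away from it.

Marked dirty: A8, C7, C11, G6, H1.
Formula cells that run: C7, H1 — 2 in total.
Checked but reused from cache: A8, C11, G6.
Key observation: the change is absorbed at H1 — it re-runs but produces the same value, and the output's value is unchanged.

First evaluation (everything demanded from the output):
  C7 = MIN(-2, 4) = -2
  H1 = MAX(4, -2) = 4
  C11 = MIN(7, 4) = 4
  G6 = MAX(4, 4) = 4
  A8 = MIN(4, 4) = 4

Propagation after the edit:
  C7: runs — D11 -2->-4; result -4.
  H1: runs — C7 -2->-4; result 4 (same value as before).
  C11: checked — values it read are unchanged (C5 unchanged, H1 unchanged); reused cached 4 without running.
  G6: checked — values it read are unchanged (C11 unchanged, H1 unchanged); reused cached 4 without running.
  A8: checked — values it read are unchanged (H1 unchanged, G6 unchanged); reused cached 4 without running.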